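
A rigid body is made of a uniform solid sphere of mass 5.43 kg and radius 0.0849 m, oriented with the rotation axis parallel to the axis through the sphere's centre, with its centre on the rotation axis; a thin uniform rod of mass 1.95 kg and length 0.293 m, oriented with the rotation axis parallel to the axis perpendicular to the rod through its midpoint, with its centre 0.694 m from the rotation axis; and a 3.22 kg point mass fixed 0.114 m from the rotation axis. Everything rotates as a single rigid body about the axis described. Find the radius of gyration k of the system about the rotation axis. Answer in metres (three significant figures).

Solid sphere: I_cm = (2/5)MR² = (2/5)(5.43)(0.0849)² = 0.015656 kg·m²; axis through the centre, so I = 0.015656 kg·m².
Thin rod: I_cm = (1/12)ML² = (1/12)(1.95)(0.293)² = 0.01395 kg·m²; centre at d = 0.694 m, so I = I_cm + Md² gives I = 0.01395 + (1.95)(0.694)² = 0.95314 kg·m².
Point mass: I_cm = 0; centre at d = 0.114 m, so I = I_cm + Md² gives I = 0 + (3.22)(0.114)² = 0.041847 kg·m².
Total I = 1.0106 kg·m²; total mass M = 10.6 kg.
k = √(I/M) = √(1.0106/10.6) = 0.30878 m.

0.309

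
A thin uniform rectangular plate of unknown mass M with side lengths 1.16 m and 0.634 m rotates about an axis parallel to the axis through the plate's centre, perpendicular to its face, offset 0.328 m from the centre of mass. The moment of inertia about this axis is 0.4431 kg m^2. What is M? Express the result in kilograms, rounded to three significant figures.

1.75

I = I_cm + Md² = (1/12)M(a²+b²) + Md² = M·[0.0833333·[(1.16)² + (0.634)²] + (0.328)²] = M·0.25321.
So M = 0.4431 / 0.25321 = 1.7499 kg.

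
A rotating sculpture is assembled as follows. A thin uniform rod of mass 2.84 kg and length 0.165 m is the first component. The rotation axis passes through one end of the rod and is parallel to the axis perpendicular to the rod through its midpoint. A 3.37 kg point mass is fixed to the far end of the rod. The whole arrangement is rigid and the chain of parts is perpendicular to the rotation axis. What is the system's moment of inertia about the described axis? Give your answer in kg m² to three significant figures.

0.118

Thin rod: I_cm = (1/12)ML² = (1/12)(2.84)(0.165)² = 0.0064433 kg m²; centre at d = 0.0825 m, so I = I_cm + Md² gives I = 0.0064433 + (2.84)(0.0825)² = 0.025773 kg m².
Point mass: I_cm = 0; centre at d = 0.0825 + 0.0825 = 0.165 m, so I = I_cm + Md² gives I = 0 + (3.37)(0.165)² = 0.091748 kg m².
Total I = 0.025773 + 0.091748 = 0.11752 kg m².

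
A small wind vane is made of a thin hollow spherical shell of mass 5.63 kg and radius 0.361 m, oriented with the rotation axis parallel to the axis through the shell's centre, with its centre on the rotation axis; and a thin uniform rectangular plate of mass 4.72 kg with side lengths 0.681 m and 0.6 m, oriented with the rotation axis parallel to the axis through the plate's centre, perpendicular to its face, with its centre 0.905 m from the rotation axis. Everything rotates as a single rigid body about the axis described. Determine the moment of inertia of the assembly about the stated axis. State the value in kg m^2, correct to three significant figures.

4.68

Spherical shell: I_cm = (2/3)MR² = (2/3)(5.63)(0.361)² = 0.48914 kg m^2; axis through the centre, so I = 0.48914 kg m^2.
Rectangular plate: I_cm = (1/12)M(a²+b²) = (1/12)(4.72)[(0.681)² + (0.6)²] = 0.32401 kg m^2; centre at d = 0.905 m, so the parallel axis theorem gives I = 0.32401 + (4.72)(0.905)² = 4.1898 kg m^2.
Total I = 0.48914 + 4.1898 = 4.6789 kg m^2.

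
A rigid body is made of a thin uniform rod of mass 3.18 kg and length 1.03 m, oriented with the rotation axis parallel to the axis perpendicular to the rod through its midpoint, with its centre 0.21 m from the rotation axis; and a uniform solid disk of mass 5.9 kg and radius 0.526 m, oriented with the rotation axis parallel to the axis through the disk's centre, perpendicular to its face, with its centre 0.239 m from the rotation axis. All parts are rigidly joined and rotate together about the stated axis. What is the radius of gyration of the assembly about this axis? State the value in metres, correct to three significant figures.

Thin rod: I_cm = (1/12)ML² = (1/12)(3.18)(1.03)² = 0.28114 kg·m²; centre at d = 0.21 m, so I = I_cm + Md² gives I = 0.28114 + (3.18)(0.21)² = 0.42138 kg·m².
Solid disk: I_cm = (1/2)MR² = (1/2)(5.9)(0.526)² = 0.81619 kg·m²; centre at d = 0.239 m, so I = I_cm + Md² gives I = 0.81619 + (5.9)(0.239)² = 1.1532 kg·m².
Total I = 1.5746 kg·m²; total mass M = 9.08 kg.
k = √(I/M) = √(1.5746/9.08) = 0.41643 m.

0.416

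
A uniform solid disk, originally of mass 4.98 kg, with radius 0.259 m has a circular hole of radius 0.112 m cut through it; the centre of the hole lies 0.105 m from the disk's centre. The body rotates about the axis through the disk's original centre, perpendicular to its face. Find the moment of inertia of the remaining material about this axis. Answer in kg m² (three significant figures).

0.151

Unpierced body about its centre: I₀ = (1/2)MR² = (1/2)(4.98)(0.259)² = 0.16703 kg m².
The removed disk has mass m = M·(r/R)² = (4.98)(0.112/0.259)² = 0.93125 kg (same uniform areal density).
Its moment of inertia about the rotation axis (parallel-axis theorem): I_hole = (1/2)mr² + md² = (1/2)(0.93125)(0.112)² + (0.93125)(0.105)² = 0.016108 kg m².
Treating the hole as negative mass, I = I₀ − I_hole = 0.16703 − 0.016108 = 0.15092 kg m².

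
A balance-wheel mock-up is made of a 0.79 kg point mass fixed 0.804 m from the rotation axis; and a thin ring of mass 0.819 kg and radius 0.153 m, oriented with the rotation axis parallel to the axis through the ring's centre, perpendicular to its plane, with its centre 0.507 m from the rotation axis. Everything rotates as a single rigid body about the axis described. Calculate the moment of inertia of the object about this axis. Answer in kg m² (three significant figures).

Point mass: I_cm = 0; centre at d = 0.804 m, so the parallel axis theorem gives I = 0 + (0.79)(0.804)² = 0.51067 kg m².
Thin ring: I_cm = MR² = (0.819)(0.153)² = 0.019172 kg m²; centre at d = 0.507 m, so the parallel axis theorem gives I = 0.019172 + (0.819)(0.507)² = 0.2297 kg m².
Total I = 0.51067 + 0.2297 = 0.74036 kg m².

0.740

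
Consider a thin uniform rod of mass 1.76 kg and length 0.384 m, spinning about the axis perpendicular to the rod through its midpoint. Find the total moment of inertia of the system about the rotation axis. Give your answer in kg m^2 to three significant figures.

I_cm = (1/12)ML² = (1/12)(1.76)(0.384)² = 0.021627 kg m^2; axis through the centre, so I = 0.021627 kg m^2.

0.0216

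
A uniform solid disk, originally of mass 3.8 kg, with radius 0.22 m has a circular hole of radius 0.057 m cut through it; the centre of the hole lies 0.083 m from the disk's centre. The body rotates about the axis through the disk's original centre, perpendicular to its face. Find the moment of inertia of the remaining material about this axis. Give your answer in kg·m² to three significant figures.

Unpierced body about its centre: I₀ = (1/2)MR² = (1/2)(3.8)(0.22)² = 0.09196 kg·m².
The removed disk has mass m = M·(r/R)² = (3.8)(0.057/0.22)² = 0.25509 kg (same uniform areal density).
Its moment of inertia about the rotation axis (parallel-axis theorem): I_hole = (1/2)mr² + md² = (1/2)(0.25509)(0.057)² + (0.25509)(0.083)² = 0.0021717 kg·m².
Treating the hole as negative mass, I = I₀ − I_hole = 0.09196 − 0.0021717 = 0.089788 kg·m².

0.0898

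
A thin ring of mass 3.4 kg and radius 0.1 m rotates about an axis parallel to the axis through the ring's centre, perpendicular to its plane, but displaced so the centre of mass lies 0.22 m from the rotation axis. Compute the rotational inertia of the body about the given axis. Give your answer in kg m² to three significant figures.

I_cm = MR² = (3.4)(0.1)² = 0.034 kg m²; centre at d = 0.22 m, so I = I_cm + Md² gives I = 0.034 + (3.4)(0.22)² = 0.19856 kg m².

0.199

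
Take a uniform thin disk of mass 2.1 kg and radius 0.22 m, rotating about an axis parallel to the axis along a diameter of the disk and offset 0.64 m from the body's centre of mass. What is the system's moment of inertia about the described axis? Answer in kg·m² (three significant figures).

I_cm = (1/4)MR² = (1/4)(2.1)(0.22)² = 0.02541 kg·m²; centre at d = 0.64 m, so the parallel axis theorem gives I = 0.02541 + (2.1)(0.64)² = 0.88557 kg·m².

0.886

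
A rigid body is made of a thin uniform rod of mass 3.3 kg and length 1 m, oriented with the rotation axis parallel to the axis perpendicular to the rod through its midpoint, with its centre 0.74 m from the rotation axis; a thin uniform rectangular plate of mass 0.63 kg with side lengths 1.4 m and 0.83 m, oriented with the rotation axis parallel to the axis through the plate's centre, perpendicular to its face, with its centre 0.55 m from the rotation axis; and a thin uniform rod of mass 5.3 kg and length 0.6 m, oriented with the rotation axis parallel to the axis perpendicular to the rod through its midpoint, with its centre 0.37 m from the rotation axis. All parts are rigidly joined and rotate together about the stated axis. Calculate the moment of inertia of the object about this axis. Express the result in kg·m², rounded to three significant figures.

3.30

Thin rod: I_cm = (1/12)ML² = (1/12)(3.3)(1)² = 0.275 kg·m²; centre at d = 0.74 m, so the parallel axis theorem gives I = 0.275 + (3.3)(0.74)² = 2.0821 kg·m².
Rectangular plate: I_cm = (1/12)M(a²+b²) = (1/12)(0.63)[(1.4)² + (0.83)²] = 0.13907 kg·m²; centre at d = 0.55 m, so the parallel axis theorem gives I = 0.13907 + (0.63)(0.55)² = 0.32964 kg·m².
Thin rod: I_cm = (1/12)ML² = (1/12)(5.3)(0.6)² = 0.159 kg·m²; centre at d = 0.37 m, so the parallel axis theorem gives I = 0.159 + (5.3)(0.37)² = 0.88457 kg·m².
Total I = 2.0821 + 0.32964 + 0.88457 = 3.2963 kg·m².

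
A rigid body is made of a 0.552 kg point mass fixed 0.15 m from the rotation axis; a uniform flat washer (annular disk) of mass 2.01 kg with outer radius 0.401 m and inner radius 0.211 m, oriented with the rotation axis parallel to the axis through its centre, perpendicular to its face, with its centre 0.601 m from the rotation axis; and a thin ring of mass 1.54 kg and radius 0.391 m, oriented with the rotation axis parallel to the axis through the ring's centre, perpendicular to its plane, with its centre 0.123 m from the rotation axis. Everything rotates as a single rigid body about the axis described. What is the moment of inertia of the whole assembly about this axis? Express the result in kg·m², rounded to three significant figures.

Point mass: I_cm = 0; centre at d = 0.15 m, so I = I_cm + Md² gives I = 0 + (0.552)(0.15)² = 0.01242 kg·m².
Annular disk: I_cm = (1/2)M(R²+r²) = (1/2)(2.01)[(0.401)² + (0.211)²] = 0.20635 kg·m²; centre at d = 0.601 m, so I = I_cm + Md² gives I = 0.20635 + (2.01)(0.601)² = 0.93236 kg·m².
Thin ring: I_cm = MR² = (1.54)(0.391)² = 0.23544 kg·m²; centre at d = 0.123 m, so I = I_cm + Md² gives I = 0.23544 + (1.54)(0.123)² = 0.25874 kg·m².
Total I = 0.01242 + 0.93236 + 0.25874 = 1.2035 kg·m².

1.20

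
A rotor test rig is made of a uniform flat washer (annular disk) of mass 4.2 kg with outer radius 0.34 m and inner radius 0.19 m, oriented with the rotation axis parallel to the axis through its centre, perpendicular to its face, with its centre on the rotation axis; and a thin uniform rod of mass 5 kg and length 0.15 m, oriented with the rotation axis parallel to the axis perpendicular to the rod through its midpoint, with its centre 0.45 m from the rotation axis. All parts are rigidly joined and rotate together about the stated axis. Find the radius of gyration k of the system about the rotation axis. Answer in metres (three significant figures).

0.382

Annular disk: I_cm = (1/2)M(R²+r²) = (1/2)(4.2)[(0.34)² + (0.19)²] = 0.31857 kg m^2; axis through the centre, so I = 0.31857 kg m^2.
Thin rod: I_cm = (1/12)ML² = (1/12)(5)(0.15)² = 0.009375 kg m^2; centre at d = 0.45 m, so I = I_cm + Md² gives I = 0.009375 + (5)(0.45)² = 1.0219 kg m^2.
Total I = 1.3404 kg m^2; total mass M = 9.2 kg.
k = √(I/M) = √(1.3404/9.2) = 0.38171 m.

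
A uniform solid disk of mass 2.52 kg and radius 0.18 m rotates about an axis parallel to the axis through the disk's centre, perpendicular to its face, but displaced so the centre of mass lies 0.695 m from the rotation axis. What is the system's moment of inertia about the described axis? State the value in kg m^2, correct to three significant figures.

1.26

I_cm = (1/2)MR² = (1/2)(2.52)(0.18)² = 0.040824 kg m^2; centre at d = 0.695 m, so I = I_cm + Md² gives I = 0.040824 + (2.52)(0.695)² = 1.258 kg m^2.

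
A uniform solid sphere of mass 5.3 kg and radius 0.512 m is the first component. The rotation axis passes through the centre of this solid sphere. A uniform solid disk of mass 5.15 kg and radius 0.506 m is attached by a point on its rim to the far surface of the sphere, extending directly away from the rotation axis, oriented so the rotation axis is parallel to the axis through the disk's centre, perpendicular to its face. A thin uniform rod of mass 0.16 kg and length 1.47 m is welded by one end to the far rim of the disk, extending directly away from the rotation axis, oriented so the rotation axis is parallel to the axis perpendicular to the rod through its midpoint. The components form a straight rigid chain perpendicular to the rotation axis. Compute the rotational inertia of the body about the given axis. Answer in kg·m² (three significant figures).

Solid sphere: I_cm = (2/5)MR² = (2/5)(5.3)(0.512)² = 0.55575 kg·m²; axis through the centre, so I = 0.55575 kg·m².
Solid disk: I_cm = (1/2)MR² = (1/2)(5.15)(0.506)² = 0.65929 kg·m²; centre at d = 0.512 + 0.506 = 1.018 m, so I = I_cm + Md² gives I = 0.65929 + (5.15)(1.018)² = 5.9964 kg·m².
Thin rod: I_cm = (1/12)ML² = (1/12)(0.16)(1.47)² = 0.028812 kg·m²; centre at d = 0.512 + 0.506 + 0.506 + 0.735 = 2.259 m, so I = I_cm + Md² gives I = 0.028812 + (0.16)(2.259)² = 0.8453 kg·m².
Total I = 0.55575 + 5.9964 + 0.8453 = 7.3974 kg·m².

7.40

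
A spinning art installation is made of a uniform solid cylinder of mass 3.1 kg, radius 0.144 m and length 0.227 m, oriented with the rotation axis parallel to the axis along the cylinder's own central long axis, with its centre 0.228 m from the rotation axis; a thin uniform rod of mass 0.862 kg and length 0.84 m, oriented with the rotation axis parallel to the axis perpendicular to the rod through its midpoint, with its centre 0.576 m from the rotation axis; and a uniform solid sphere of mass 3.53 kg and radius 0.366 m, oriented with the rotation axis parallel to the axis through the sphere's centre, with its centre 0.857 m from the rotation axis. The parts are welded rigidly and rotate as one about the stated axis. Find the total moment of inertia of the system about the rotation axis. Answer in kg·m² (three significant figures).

3.31

Solid cylinder: I_cm = (1/2)MR² = (1/2)(3.1)(0.144)² = 0.032141 kg·m²; centre at d = 0.228 m, so I = I_cm + Md² gives I = 0.032141 + (3.1)(0.228)² = 0.19329 kg·m².
Thin rod: I_cm = (1/12)ML² = (1/12)(0.862)(0.84)² = 0.050686 kg·m²; centre at d = 0.576 m, so I = I_cm + Md² gives I = 0.050686 + (0.862)(0.576)² = 0.33668 kg·m².
Solid sphere: I_cm = (2/5)MR² = (2/5)(3.53)(0.366)² = 0.18915 kg·m²; centre at d = 0.857 m, so I = I_cm + Md² gives I = 0.18915 + (3.53)(0.857)² = 2.7818 kg·m².
Total I = 0.19329 + 0.33668 + 2.7818 = 3.3117 kg·m².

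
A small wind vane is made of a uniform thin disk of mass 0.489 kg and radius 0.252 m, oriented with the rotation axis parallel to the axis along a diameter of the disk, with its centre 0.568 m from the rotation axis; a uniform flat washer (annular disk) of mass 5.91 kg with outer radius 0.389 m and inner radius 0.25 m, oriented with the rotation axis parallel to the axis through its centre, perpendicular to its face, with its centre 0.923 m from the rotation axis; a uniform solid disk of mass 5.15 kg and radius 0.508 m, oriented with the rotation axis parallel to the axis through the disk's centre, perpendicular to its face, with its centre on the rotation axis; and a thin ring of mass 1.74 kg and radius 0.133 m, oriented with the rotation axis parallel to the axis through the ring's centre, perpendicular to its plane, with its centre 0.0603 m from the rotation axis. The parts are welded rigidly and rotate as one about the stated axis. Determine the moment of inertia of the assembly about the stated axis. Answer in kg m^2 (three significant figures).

Thin disk: I_cm = (1/4)MR² = (1/4)(0.489)(0.252)² = 0.0077634 kg m^2; centre at d = 0.568 m, so I = I_cm + Md² gives I = 0.0077634 + (0.489)(0.568)² = 0.16553 kg m^2.
Annular disk: I_cm = (1/2)M(R²+r²) = (1/2)(5.91)[(0.389)² + (0.25)²] = 0.63184 kg m^2; centre at d = 0.923 m, so I = I_cm + Md² gives I = 0.63184 + (5.91)(0.923)² = 5.6667 kg m^2.
Solid disk: I_cm = (1/2)MR² = (1/2)(5.15)(0.508)² = 0.66451 kg m^2; axis through the centre, so I = 0.66451 kg m^2.
Thin ring: I_cm = MR² = (1.74)(0.133)² = 0.030779 kg m^2; centre at d = 0.0603 m, so I = I_cm + Md² gives I = 0.030779 + (1.74)(0.0603)² = 0.037106 kg m^2.
Total I = 0.16553 + 5.6667 + 0.66451 + 0.037106 = 6.5339 kg m^2.

6.53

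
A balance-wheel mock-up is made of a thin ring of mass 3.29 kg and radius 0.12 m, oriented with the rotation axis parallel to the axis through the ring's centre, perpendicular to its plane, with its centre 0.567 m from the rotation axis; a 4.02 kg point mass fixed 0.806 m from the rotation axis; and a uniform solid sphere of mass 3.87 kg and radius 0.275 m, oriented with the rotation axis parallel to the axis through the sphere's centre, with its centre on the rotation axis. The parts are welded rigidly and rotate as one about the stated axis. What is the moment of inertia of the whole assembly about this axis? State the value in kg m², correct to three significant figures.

Thin ring: I_cm = MR² = (3.29)(0.12)² = 0.047376 kg m²; centre at d = 0.567 m, so I = I_cm + Md² gives I = 0.047376 + (3.29)(0.567)² = 1.1051 kg m².
Point mass: I_cm = 0; centre at d = 0.806 m, so I = I_cm + Md² gives I = 0 + (4.02)(0.806)² = 2.6115 kg m².
Solid sphere: I_cm = (2/5)MR² = (2/5)(3.87)(0.275)² = 0.11707 kg m²; axis through the centre, so I = 0.11707 kg m².
Total I = 1.1051 + 2.6115 + 0.11707 = 3.8337 kg m².

3.83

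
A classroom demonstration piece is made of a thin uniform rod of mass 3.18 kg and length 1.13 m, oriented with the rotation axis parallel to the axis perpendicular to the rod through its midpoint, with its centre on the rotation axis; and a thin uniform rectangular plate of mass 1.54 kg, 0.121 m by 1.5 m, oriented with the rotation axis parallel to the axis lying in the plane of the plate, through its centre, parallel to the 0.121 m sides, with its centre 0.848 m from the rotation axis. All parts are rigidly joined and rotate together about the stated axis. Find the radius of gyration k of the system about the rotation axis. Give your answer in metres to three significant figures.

0.606

Thin rod: I_cm = (1/12)ML² = (1/12)(3.18)(1.13)² = 0.33838 kg m²; axis through the centre, so I = 0.33838 kg m².
Rectangular plate: I_cm = (1/12)Mb² = (1/12)(1.54)(1.5)² = 0.28875 kg m²; centre at d = 0.848 m, so I = I_cm + Md² gives I = 0.28875 + (1.54)(0.848)² = 1.3962 kg m².
Total I = 1.7345 kg m²; total mass M = 4.72 kg.
k = √(I/M) = √(1.7345/4.72) = 0.60621 m.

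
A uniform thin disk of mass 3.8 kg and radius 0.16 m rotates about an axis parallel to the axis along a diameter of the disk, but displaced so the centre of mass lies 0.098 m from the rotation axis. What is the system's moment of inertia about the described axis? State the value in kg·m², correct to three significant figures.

I_cm = (1/4)MR² = (1/4)(3.8)(0.16)² = 0.02432 kg·m²; centre at d = 0.098 m, so I = I_cm + Md² gives I = 0.02432 + (3.8)(0.098)² = 0.060815 kg·m².

0.0608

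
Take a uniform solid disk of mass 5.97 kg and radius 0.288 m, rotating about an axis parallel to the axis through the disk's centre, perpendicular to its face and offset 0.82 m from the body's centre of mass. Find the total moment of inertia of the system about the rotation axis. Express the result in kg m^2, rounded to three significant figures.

4.26

I_cm = (1/2)MR² = (1/2)(5.97)(0.288)² = 0.24759 kg m^2; centre at d = 0.82 m, so the parallel axis theorem gives I = 0.24759 + (5.97)(0.82)² = 4.2618 kg m^2.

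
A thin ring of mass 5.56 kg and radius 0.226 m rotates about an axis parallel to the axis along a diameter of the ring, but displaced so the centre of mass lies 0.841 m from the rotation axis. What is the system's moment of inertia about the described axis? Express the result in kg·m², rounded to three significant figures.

4.07

I_cm = (1/2)MR² = (1/2)(5.56)(0.226)² = 0.14199 kg·m²; centre at d = 0.841 m, so the parallel axis theorem gives I = 0.14199 + (5.56)(0.841)² = 4.0745 kg·m².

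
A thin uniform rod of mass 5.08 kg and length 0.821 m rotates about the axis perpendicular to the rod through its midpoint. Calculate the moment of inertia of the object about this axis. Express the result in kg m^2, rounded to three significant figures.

0.285

I_cm = (1/12)ML² = (1/12)(5.08)(0.821)² = 0.28534 kg m^2; axis through the centre, so I = 0.28534 kg m^2.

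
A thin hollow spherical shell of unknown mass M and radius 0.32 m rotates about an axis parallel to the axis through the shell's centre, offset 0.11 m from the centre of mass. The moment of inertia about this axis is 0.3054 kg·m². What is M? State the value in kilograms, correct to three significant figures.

3.80

I = I_cm + Md² = (2/3)MR² + Md² = M·[0.666667·(0.32)² + (0.11)²] = M·0.080367.
So M = 0.3054 / 0.080367 = 3.8001 kg.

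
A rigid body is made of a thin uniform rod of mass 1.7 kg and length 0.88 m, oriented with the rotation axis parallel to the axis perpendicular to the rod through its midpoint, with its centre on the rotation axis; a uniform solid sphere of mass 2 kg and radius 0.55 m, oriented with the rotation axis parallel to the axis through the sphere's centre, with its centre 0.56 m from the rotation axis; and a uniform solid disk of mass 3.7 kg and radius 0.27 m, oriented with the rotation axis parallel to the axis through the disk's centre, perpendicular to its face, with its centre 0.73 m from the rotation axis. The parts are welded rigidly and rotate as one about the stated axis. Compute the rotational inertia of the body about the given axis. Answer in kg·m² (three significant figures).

3.09

Thin rod: I_cm = (1/12)ML² = (1/12)(1.7)(0.88)² = 0.10971 kg·m²; axis through the centre, so I = 0.10971 kg·m².
Solid sphere: I_cm = (2/5)MR² = (2/5)(2)(0.55)² = 0.242 kg·m²; centre at d = 0.56 m, so I = I_cm + Md² gives I = 0.242 + (2)(0.56)² = 0.8692 kg·m².
Solid disk: I_cm = (1/2)MR² = (1/2)(3.7)(0.27)² = 0.13487 kg·m²; centre at d = 0.73 m, so I = I_cm + Md² gives I = 0.13487 + (3.7)(0.73)² = 2.1066 kg·m².
Total I = 0.10971 + 0.8692 + 2.1066 = 3.0855 kg·m².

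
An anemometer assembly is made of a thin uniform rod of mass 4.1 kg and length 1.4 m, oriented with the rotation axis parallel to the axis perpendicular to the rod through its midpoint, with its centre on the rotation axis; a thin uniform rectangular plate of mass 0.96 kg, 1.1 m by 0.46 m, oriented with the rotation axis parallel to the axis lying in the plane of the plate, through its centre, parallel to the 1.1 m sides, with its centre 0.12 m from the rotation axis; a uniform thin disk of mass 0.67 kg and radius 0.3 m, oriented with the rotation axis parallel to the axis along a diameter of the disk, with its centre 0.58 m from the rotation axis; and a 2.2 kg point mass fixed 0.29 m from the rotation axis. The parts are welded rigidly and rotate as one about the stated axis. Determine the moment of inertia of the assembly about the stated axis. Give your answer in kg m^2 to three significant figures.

Thin rod: I_cm = (1/12)ML² = (1/12)(4.1)(1.4)² = 0.66967 kg m^2; axis through the centre, so I = 0.66967 kg m^2.
Rectangular plate: I_cm = (1/12)Mb² = (1/12)(0.96)(0.46)² = 0.016928 kg m^2; centre at d = 0.12 m, so I = I_cm + Md² gives I = 0.016928 + (0.96)(0.12)² = 0.030752 kg m^2.
Thin disk: I_cm = (1/4)MR² = (1/4)(0.67)(0.3)² = 0.015075 kg m^2; centre at d = 0.58 m, so I = I_cm + Md² gives I = 0.015075 + (0.67)(0.58)² = 0.24046 kg m^2.
Point mass: I_cm = 0; centre at d = 0.29 m, so I = I_cm + Md² gives I = 0 + (2.2)(0.29)² = 0.18502 kg m^2.
Total I = 0.66967 + 0.030752 + 0.24046 + 0.18502 = 1.1259 kg m^2.

1.13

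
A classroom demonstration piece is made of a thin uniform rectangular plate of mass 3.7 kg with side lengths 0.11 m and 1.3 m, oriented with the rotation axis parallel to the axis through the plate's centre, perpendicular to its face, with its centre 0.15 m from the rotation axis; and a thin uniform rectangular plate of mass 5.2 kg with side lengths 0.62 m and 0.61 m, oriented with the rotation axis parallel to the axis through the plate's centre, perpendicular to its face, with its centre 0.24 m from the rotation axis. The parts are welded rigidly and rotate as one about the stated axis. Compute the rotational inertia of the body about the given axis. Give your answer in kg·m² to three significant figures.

1.24

Rectangular plate: I_cm = (1/12)M(a²+b²) = (1/12)(3.7)[(0.11)² + (1.3)²] = 0.52481 kg·m²; centre at d = 0.15 m, so the parallel axis theorem gives I = 0.52481 + (3.7)(0.15)² = 0.60806 kg·m².
Rectangular plate: I_cm = (1/12)M(a²+b²) = (1/12)(5.2)[(0.62)² + (0.61)²] = 0.32782 kg·m²; centre at d = 0.24 m, so the parallel axis theorem gives I = 0.32782 + (5.2)(0.24)² = 0.62734 kg·m².
Total I = 0.60806 + 0.62734 = 1.2354 kg·m².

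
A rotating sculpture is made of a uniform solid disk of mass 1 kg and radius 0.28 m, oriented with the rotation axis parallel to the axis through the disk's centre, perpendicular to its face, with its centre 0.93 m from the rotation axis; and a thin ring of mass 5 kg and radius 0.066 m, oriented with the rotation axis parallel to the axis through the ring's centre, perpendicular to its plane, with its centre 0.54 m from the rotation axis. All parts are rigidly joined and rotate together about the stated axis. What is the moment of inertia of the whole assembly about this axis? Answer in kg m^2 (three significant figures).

Solid disk: I_cm = (1/2)MR² = (1/2)(1)(0.28)² = 0.0392 kg m^2; centre at d = 0.93 m, so the parallel axis theorem gives I = 0.0392 + (1)(0.93)² = 0.9041 kg m^2.
Thin ring: I_cm = MR² = (5)(0.066)² = 0.02178 kg m^2; centre at d = 0.54 m, so the parallel axis theorem gives I = 0.02178 + (5)(0.54)² = 1.4798 kg m^2.
Total I = 0.9041 + 1.4798 = 2.3839 kg m^2.

2.38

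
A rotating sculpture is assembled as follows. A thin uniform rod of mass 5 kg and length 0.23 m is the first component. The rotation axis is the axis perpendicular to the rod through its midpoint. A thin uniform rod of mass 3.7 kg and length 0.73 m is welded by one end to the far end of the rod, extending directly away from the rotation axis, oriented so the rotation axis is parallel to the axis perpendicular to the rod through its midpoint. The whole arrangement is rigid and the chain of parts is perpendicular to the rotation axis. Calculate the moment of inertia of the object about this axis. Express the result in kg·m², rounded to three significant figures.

1.04

Thin rod: I_cm = (1/12)ML² = (1/12)(5)(0.23)² = 0.022042 kg·m²; axis through the centre, so I = 0.022042 kg·m².
Thin rod: I_cm = (1/12)ML² = (1/12)(3.7)(0.73)² = 0.16431 kg·m²; centre at d = 0.115 + 0.365 = 0.48 m, so the parallel axis theorem gives I = 0.16431 + (3.7)(0.48)² = 1.0168 kg·m².
Total I = 0.022042 + 1.0168 = 1.0388 kg·m².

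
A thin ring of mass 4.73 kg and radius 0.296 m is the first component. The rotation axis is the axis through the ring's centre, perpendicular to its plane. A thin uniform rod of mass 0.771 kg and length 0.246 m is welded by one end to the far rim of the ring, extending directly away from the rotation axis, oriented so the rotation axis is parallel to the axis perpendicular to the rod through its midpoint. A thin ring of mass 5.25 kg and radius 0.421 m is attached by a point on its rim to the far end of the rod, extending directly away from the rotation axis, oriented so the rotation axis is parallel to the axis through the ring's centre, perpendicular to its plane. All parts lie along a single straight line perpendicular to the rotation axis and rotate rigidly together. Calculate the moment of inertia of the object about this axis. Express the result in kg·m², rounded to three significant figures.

Thin ring: I_cm = MR² = (4.73)(0.296)² = 0.41442 kg·m²; axis through the centre, so I = 0.41442 kg·m².
Thin rod: I_cm = (1/12)ML² = (1/12)(0.771)(0.246)² = 0.0038882 kg·m²; centre at d = 0.296 + 0.123 = 0.419 m, so I = I_cm + Md² gives I = 0.0038882 + (0.771)(0.419)² = 0.13925 kg·m².
Thin ring: I_cm = MR² = (5.25)(0.421)² = 0.93052 kg·m²; centre at d = 0.296 + 0.123 + 0.123 + 0.421 = 0.963 m, so I = I_cm + Md² gives I = 0.93052 + (5.25)(0.963)² = 5.7992 kg·m².
Total I = 0.41442 + 0.13925 + 5.7992 = 6.3529 kg·m².

6.35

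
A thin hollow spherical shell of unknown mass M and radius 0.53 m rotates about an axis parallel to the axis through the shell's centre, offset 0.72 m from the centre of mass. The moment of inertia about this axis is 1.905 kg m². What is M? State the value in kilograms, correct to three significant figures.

2.70

I = I_cm + Md² = (2/3)MR² + Md² = M·[0.666667·(0.53)² + (0.72)²] = M·0.70567.
So M = 1.905 / 0.70567 = 2.6996 kg.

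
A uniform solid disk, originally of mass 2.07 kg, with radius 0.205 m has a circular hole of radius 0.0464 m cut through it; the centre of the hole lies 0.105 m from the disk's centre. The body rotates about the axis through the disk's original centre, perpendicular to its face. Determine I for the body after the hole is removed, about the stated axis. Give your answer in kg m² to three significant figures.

0.0422

Unpierced body about its centre: I₀ = (1/2)MR² = (1/2)(2.07)(0.205)² = 0.043496 kg m².
The removed disk has mass m = M·(r/R)² = (2.07)(0.0464/0.205)² = 0.10605 kg (same uniform areal density).
Its moment of inertia about the rotation axis (parallel-axis theorem): I_hole = (1/2)mr² + md² = (1/2)(0.10605)(0.0464)² + (0.10605)(0.105)² = 0.0012833 kg m².
Treating the hole as negative mass, I = I₀ − I_hole = 0.043496 − 0.0012833 = 0.042213 kg m².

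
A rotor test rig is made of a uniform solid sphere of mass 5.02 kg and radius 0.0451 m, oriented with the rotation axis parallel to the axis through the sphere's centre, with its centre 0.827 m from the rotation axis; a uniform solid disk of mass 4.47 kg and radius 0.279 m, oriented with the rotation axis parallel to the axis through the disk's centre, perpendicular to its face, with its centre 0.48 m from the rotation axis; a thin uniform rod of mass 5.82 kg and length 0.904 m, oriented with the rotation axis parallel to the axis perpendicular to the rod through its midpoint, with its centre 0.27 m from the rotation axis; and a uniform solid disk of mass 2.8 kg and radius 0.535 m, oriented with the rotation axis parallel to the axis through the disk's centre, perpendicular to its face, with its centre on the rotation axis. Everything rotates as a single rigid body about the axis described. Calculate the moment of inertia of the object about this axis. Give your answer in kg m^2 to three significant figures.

5.86

Solid sphere: I_cm = (2/5)MR² = (2/5)(5.02)(0.0451)² = 0.0040843 kg m^2; centre at d = 0.827 m, so the parallel axis theorem gives I = 0.0040843 + (5.02)(0.827)² = 3.4374 kg m^2.
Solid disk: I_cm = (1/2)MR² = (1/2)(4.47)(0.279)² = 0.17397 kg m^2; centre at d = 0.48 m, so the parallel axis theorem gives I = 0.17397 + (4.47)(0.48)² = 1.2039 kg m^2.
Thin rod: I_cm = (1/12)ML² = (1/12)(5.82)(0.904)² = 0.39635 kg m^2; centre at d = 0.27 m, so the parallel axis theorem gives I = 0.39635 + (5.82)(0.27)² = 0.82063 kg m^2.
Solid disk: I_cm = (1/2)MR² = (1/2)(2.8)(0.535)² = 0.40071 kg m^2; axis through the centre, so I = 0.40071 kg m^2.
Total I = 3.4374 + 1.2039 + 0.82063 + 0.40071 = 5.8626 kg m^2.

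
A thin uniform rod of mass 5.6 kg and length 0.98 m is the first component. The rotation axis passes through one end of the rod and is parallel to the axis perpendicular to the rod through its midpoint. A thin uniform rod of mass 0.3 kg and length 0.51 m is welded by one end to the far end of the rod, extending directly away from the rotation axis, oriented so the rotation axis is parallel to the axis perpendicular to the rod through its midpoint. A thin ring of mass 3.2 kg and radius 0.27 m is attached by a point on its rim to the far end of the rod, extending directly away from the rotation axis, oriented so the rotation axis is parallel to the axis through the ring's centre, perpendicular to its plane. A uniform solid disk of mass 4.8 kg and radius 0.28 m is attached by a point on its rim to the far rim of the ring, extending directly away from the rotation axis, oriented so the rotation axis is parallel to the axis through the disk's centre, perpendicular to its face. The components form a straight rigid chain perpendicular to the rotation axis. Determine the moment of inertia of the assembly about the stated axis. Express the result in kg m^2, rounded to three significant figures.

38.2

Thin rod: I_cm = (1/12)ML² = (1/12)(5.6)(0.98)² = 0.44819 kg m^2; centre at d = 0.49 m, so the parallel axis theorem gives I = 0.44819 + (5.6)(0.49)² = 1.7927 kg m^2.
Thin rod: I_cm = (1/12)ML² = (1/12)(0.3)(0.51)² = 0.0065025 kg m^2; centre at d = 0.49 + 0.49 + 0.255 = 1.235 m, so the parallel axis theorem gives I = 0.0065025 + (0.3)(1.235)² = 0.46407 kg m^2.
Thin ring: I_cm = MR² = (3.2)(0.27)² = 0.23328 kg m^2; centre at d = 0.49 + 0.49 + 0.255 + 0.255 + 0.27 = 1.76 m, so the parallel axis theorem gives I = 0.23328 + (3.2)(1.76)² = 10.146 kg m^2.
Solid disk: I_cm = (1/2)MR² = (1/2)(4.8)(0.28)² = 0.18816 kg m^2; centre at d = 0.49 + 0.49 + 0.255 + 0.255 + 0.27 + 0.27 + 0.28 = 2.31 m, so the parallel axis theorem gives I = 0.18816 + (4.8)(2.31)² = 25.801 kg m^2.
Total I = 1.7927 + 0.46407 + 10.146 + 25.801 = 38.204 kg m^2.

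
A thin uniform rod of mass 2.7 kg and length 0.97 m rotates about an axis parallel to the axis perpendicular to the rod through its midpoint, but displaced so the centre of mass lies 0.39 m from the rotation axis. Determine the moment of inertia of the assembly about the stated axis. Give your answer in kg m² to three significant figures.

I_cm = (1/12)ML² = (1/12)(2.7)(0.97)² = 0.2117 kg m²; centre at d = 0.39 m, so I = I_cm + Md² gives I = 0.2117 + (2.7)(0.39)² = 0.62237 kg m².

0.622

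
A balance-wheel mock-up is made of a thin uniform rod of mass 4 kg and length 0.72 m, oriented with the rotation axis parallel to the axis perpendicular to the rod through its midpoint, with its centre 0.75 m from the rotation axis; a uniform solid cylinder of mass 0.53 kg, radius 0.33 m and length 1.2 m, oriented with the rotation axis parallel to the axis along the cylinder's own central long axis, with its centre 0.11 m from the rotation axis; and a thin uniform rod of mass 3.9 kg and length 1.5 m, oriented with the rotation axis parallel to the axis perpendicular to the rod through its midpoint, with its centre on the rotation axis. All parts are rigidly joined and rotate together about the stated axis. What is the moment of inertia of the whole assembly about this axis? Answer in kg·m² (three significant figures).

3.19

Thin rod: I_cm = (1/12)ML² = (1/12)(4)(0.72)² = 0.1728 kg·m²; centre at d = 0.75 m, so the parallel axis theorem gives I = 0.1728 + (4)(0.75)² = 2.4228 kg·m².
Solid cylinder: I_cm = (1/2)MR² = (1/2)(0.53)(0.33)² = 0.028859 kg·m²; centre at d = 0.11 m, so the parallel axis theorem gives I = 0.028859 + (0.53)(0.11)² = 0.035272 kg·m².
Thin rod: I_cm = (1/12)ML² = (1/12)(3.9)(1.5)² = 0.73125 kg·m²; axis through the centre, so I = 0.73125 kg·m².
Total I = 2.4228 + 0.035272 + 0.73125 = 3.1893 kg·m².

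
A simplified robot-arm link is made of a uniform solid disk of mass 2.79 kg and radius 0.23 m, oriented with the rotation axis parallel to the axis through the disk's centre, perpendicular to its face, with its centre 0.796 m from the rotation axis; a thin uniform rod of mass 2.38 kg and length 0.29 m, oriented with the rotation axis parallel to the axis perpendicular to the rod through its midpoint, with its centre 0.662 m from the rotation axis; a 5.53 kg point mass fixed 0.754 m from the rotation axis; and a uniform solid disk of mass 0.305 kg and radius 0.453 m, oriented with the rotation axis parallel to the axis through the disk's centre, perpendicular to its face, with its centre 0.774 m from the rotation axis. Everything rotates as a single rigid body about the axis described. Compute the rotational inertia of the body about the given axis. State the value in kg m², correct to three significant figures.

Solid disk: I_cm = (1/2)MR² = (1/2)(2.79)(0.23)² = 0.073795 kg m²; centre at d = 0.796 m, so I = I_cm + Md² gives I = 0.073795 + (2.79)(0.796)² = 1.8416 kg m².
Thin rod: I_cm = (1/12)ML² = (1/12)(2.38)(0.29)² = 0.01668 kg m²; centre at d = 0.662 m, so I = I_cm + Md² gives I = 0.01668 + (2.38)(0.662)² = 1.0597 kg m².
Point mass: I_cm = 0; centre at d = 0.754 m, so I = I_cm + Md² gives I = 0 + (5.53)(0.754)² = 3.1439 kg m².
Solid disk: I_cm = (1/2)MR² = (1/2)(0.305)(0.453)² = 0.031294 kg m²; centre at d = 0.774 m, so I = I_cm + Md² gives I = 0.031294 + (0.305)(0.774)² = 0.21401 kg m².
Total I = 1.8416 + 1.0597 + 3.1439 + 0.21401 = 6.2592 kg m².

6.26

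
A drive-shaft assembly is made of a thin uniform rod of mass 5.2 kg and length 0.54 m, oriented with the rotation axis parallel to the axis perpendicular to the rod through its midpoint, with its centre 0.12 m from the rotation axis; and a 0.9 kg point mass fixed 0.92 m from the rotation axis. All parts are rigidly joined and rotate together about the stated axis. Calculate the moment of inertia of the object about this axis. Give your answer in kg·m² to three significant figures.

Thin rod: I_cm = (1/12)ML² = (1/12)(5.2)(0.54)² = 0.12636 kg·m²; centre at d = 0.12 m, so I = I_cm + Md² gives I = 0.12636 + (5.2)(0.12)² = 0.20124 kg·m².
Point mass: I_cm = 0; centre at d = 0.92 m, so I = I_cm + Md² gives I = 0 + (0.9)(0.92)² = 0.76176 kg·m².
Total I = 0.20124 + 0.76176 = 0.963 kg·m².

0.963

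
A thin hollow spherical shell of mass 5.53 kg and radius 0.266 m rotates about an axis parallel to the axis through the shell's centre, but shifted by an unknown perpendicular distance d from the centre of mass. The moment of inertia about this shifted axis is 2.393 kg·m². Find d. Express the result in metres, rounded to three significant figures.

About the centre-of-mass axis, I_cm = (2/3)MR² = (2/3)(5.53)(0.266)² = 0.26085 kg·m².
Parallel axis theorem: I = I_cm + Md², so Md² = 2.393 − 0.26085 = 2.1321 kg·m².
d = √(2.1321 / 5.53) = 0.62093 m.

0.621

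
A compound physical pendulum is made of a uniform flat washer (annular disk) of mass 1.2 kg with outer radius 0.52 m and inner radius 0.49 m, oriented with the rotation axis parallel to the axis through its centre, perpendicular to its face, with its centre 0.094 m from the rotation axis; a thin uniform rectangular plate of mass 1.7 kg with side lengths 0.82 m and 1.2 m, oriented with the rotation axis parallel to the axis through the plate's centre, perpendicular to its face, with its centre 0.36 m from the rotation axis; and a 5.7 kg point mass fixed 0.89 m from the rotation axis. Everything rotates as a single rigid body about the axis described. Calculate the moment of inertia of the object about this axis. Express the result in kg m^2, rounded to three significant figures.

5.35

Annular disk: I_cm = (1/2)M(R²+r²) = (1/2)(1.2)[(0.52)² + (0.49)²] = 0.3063 kg m^2; centre at d = 0.094 m, so I = I_cm + Md² gives I = 0.3063 + (1.2)(0.094)² = 0.3169 kg m^2.
Rectangular plate: I_cm = (1/12)M(a²+b²) = (1/12)(1.7)[(0.82)² + (1.2)²] = 0.29926 kg m^2; centre at d = 0.36 m, so I = I_cm + Md² gives I = 0.29926 + (1.7)(0.36)² = 0.51958 kg m^2.
Point mass: I_cm = 0; centre at d = 0.89 m, so I = I_cm + Md² gives I = 0 + (5.7)(0.89)² = 4.515 kg m^2.
Total I = 0.3169 + 0.51958 + 4.515 = 5.3514 kg m^2.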